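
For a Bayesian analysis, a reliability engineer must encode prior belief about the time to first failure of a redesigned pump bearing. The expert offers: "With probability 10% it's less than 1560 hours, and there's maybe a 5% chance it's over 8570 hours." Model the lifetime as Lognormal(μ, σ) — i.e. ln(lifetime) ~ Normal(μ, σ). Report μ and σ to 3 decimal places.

μ ≈ 8.098, σ ≈ 0.582

If T ~ Lognormal(μ,σ) then ln T ~ Normal(μ,σ), so the p-quantile of ln T is μ + z_p·σ.
ln(1560) = 7.352 and ln(8570) = 9.056; z_{0.1} = -1.282, z_{0.95} = 1.645.
σ = (9.056 − 7.352)/(1.645 − (-1.282)) = 0.582.
μ = 7.352 − (-1.282)·0.582 = 8.098.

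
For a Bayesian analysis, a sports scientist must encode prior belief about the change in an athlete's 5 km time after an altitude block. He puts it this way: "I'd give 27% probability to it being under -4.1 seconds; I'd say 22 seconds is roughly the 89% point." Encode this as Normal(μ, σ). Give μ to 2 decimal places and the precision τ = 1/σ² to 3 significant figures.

For Normal(μ,σ), the p-quantile is μ + z_p·σ. Here z_{0.27} = -0.6128, z_{0.89} = 1.227.
So -4.1 = μ − 0.6128σ and 22 = μ + 1.227σ.
Subtracting: σ = (22 − -4.1)/(1.227 − (-0.6128)) = 14.19.
Then μ = -4.1 − (-0.6128)·14.19 = 4.60.
Precision τ = 1/σ² = 1/14.19² = 0.00497.

μ = 4.60, τ = 0.00497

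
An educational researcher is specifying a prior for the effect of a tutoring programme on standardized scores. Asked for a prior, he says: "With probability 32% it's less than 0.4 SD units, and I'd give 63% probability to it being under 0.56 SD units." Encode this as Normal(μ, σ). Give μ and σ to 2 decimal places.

For Normal(μ,σ), the p-quantile is μ + z_p·σ. Here z_{0.32} = -0.4677, z_{0.63} = 0.3319.
So 0.4 = μ − 0.4677σ and 0.56 = μ + 0.3319σ.
Subtracting: σ = (0.56 − 0.4)/(0.3319 − (-0.4677)) = 0.20.
Then μ = 0.4 − (-0.4677)·0.20 = 0.49.

μ = 0.49, σ = 0.20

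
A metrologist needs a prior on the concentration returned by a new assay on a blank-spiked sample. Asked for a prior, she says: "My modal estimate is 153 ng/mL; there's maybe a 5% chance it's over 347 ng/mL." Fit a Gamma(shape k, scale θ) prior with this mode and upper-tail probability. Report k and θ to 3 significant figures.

Gamma(k,θ) with k>1 has mode (k−1)θ, so θ = 153/(k−1).
Need P(X < 347) = 0.95 with θ tied to k this way. Start at k = 2, θ = 153: P(X<347) ≈ 0.662.
Too low — raise k to concentrate. Iterating converges to k ≈ 5.09.
Then θ = 153/(5.09−1) ≈ 37.4.

k ≈ 5.09, θ ≈ 37.4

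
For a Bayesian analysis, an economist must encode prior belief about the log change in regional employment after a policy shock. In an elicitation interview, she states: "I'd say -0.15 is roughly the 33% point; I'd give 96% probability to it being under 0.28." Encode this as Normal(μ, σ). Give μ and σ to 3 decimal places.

μ = -0.064, σ = 0.196

The p-quantile of Normal(μ,σ) is μ + z_p·σ, with z_{0.33} = -0.4399 and z_{0.96} = 1.751.
Eliminate σ: μ = (z₂·x₁ − z₁·x₂)/(z₂ − z₁) = (1.751·-0.15 − (-0.4399)·0.28)/2.191 = -0.064.
Then σ = (x₂ − x₁)/(z₂ − z₁) = (0.28 − -0.15)/2.191 = 0.196.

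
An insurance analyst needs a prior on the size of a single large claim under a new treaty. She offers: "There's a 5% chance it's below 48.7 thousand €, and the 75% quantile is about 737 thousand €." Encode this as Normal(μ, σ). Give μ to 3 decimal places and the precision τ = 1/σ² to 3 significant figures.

μ = 536.835, τ = 1.14e-05

For Normal(μ,σ), the p-quantile is μ + z_p·σ. Here z_{0.05} = -1.645, z_{0.75} = 0.6745.
So 48.7 = μ − 1.645σ and 737 = μ + 0.6745σ.
Subtracting: σ = (737 − 48.7)/(0.6745 − (-1.645)) = 296.765.
Then μ = 48.7 − (-1.645)·296.765 = 536.835.
Precision τ = 1/σ² = 1/296.8² = 1.14e-05.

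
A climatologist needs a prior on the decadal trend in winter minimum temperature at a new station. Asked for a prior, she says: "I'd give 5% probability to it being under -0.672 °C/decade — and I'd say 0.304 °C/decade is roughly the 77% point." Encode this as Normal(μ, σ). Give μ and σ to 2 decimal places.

μ = 0.00, σ = 0.41

For Normal(μ,σ), the p-quantile is μ + z_p·σ. Here z_{0.05} = -1.645, z_{0.77} = 0.7388.
So -0.672 = μ − 1.645σ and 0.304 = μ + 0.7388σ.
Subtracting: σ = (0.304 − -0.672)/(0.7388 − (-1.645)) = 0.41.
Then μ = -0.672 − (-1.645)·0.41 = 0.00.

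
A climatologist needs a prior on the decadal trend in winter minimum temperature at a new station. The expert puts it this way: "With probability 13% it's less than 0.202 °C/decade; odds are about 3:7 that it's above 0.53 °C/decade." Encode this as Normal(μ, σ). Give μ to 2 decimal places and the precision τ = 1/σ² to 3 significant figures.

μ = 0.43, τ = 25.3

The p-quantile of Normal(μ,σ) is μ + z_p·σ, with z_{0.13} = -1.126 and z_{0.7} = 0.5244.
Eliminate σ: μ = (z₂·x₁ − z₁·x₂)/(z₂ − z₁) = (0.5244·0.202 − (-1.126)·0.53)/1.651 = 0.43.
Then σ = (x₂ − x₁)/(z₂ − z₁) = (0.53 − 0.202)/1.651 = 0.20.
Precision τ = 1/σ² = 1/0.1987² = 25.3.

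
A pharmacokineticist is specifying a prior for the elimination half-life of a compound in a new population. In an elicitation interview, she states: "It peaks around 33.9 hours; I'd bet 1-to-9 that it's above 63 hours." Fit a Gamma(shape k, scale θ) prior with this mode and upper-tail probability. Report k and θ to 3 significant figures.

k ≈ 5.97, θ ≈ 6.82

Gamma(k,θ) with k>1 has mode (k−1)θ, so θ = 33.9/(k−1).
Need P(X < 63) = 0.9 with θ tied to k this way. Start at k = 2, θ = 33.9: P(X<63) ≈ 0.554.
Too low — raise k to concentrate. Iterating converges to k ≈ 5.97.
Then θ = 33.9/(5.97−1) ≈ 6.82.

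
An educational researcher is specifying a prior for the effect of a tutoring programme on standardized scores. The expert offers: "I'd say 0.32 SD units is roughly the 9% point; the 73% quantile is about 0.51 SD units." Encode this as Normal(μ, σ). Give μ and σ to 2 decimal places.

The p-quantile of Normal(μ,σ) is μ + z_p·σ, with z_{0.09} = -1.341 and z_{0.73} = 0.6128.
Eliminate σ: μ = (z₂·x₁ − z₁·x₂)/(z₂ − z₁) = (0.6128·0.32 − (-1.341)·0.51)/1.954 = 0.45.
Then σ = (x₂ − x₁)/(z₂ − z₁) = (0.51 − 0.32)/1.954 = 0.10.

μ = 0.45, σ = 0.10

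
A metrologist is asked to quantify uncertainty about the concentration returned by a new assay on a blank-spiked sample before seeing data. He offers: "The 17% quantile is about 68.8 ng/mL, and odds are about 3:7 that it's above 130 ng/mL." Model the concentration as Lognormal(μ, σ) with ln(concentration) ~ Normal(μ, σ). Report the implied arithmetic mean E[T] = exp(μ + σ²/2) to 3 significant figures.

If T ~ Lognormal(μ,σ) then ln T ~ Normal(μ,σ), so the p-quantile of ln T is μ + z_p·σ.
ln(68.8) = 4.231 and ln(130) = 4.868; z_{0.17} = -0.9542, z_{0.7} = 0.5244.
σ = (4.868 − 4.231)/(0.5244 − (-0.9542)) = 0.430.
μ = 4.231 − (-0.9542)·0.430 = 4.642.
E[T] = exp(μ + σ²/2) = exp(4.642 + 0.0926) = 114 ng/mL.

E[T] ≈ 114 ng/mL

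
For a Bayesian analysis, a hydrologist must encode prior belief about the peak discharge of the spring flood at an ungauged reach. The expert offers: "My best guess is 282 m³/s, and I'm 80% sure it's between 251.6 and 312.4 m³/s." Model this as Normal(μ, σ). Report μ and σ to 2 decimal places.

A symmetric 80% interval runs μ ± z·σ with z = 1.282.
Half-width = 30.4, so σ = 30.4/1.282 = 23.72.
μ is the stated best guess, 282.00.

μ = 282.00, σ = 23.72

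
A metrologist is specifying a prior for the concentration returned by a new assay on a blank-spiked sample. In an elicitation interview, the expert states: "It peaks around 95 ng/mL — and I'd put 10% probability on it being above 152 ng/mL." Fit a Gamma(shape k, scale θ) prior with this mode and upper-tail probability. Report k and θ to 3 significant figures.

k ≈ 9.5, θ ≈ 11.2

Gamma(k,θ) with k>1 has mode (k−1)θ, so θ = 95/(k−1).
Need P(X < 152) = 0.9 with θ tied to k this way. Start at k = 2, θ = 95: P(X<152) ≈ 0.475.
Too low — raise k to concentrate. Iterating converges to k ≈ 9.5.
Then θ = 95/(9.5−1) ≈ 11.2.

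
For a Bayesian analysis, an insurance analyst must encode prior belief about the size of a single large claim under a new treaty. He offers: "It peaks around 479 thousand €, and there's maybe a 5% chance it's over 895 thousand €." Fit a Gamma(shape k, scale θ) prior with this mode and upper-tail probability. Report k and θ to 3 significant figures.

Gamma(k,θ) with k>1 has mode (k−1)θ, so θ = 479/(k−1).
Need P(X < 895) = 0.95 with θ tied to k this way. Start at k = 2, θ = 479: P(X<895) ≈ 0.557.
Too low — raise k to concentrate. Iterating converges to k ≈ 8.12.
Then θ = 479/(8.12−1) ≈ 67.3.

k ≈ 8.12, θ ≈ 67.3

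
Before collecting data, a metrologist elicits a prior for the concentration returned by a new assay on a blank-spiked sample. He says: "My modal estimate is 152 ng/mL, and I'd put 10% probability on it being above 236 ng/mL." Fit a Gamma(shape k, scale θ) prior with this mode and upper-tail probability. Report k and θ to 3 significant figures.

Gamma(k,θ) with k>1 has mode (k−1)θ, so θ = 152/(k−1).
Need P(X < 236) = 0.9 with θ tied to k this way. Start at k = 2, θ = 152: P(X<236) ≈ 0.460.
Too low — raise k to concentrate. Iterating converges to k ≈ 10.7.
Then θ = 152/(10.7−1) ≈ 15.7.

k ≈ 10.7, θ ≈ 15.7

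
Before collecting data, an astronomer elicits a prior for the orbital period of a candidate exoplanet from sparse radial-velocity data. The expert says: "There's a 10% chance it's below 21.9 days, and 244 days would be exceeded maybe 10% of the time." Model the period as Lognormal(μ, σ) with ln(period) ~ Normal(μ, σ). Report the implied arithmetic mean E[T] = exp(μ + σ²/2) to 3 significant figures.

E[T] ≈ 114 days

If T ~ Lognormal(μ,σ) then ln T ~ Normal(μ,σ), so the p-quantile of ln T is μ + z_p·σ.
ln(21.9) = 3.086 and ln(244) = 5.497; z_{0.1} = -1.282, z_{0.9} = 1.282.
σ = (5.497 − 3.086)/(1.282 − (-1.282)) = 0.941.
μ = 3.086 − (-1.282)·0.941 = 4.292.
E[T] = exp(μ + σ²/2) = exp(4.292 + 0.4423) = 114 days.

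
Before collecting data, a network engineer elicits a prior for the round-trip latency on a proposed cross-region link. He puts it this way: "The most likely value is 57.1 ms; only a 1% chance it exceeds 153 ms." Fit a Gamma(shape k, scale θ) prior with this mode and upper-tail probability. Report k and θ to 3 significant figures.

k ≈ 5.76, θ ≈ 12

Gamma(k,θ) with k>1 has mode (k−1)θ, so θ = 57.1/(k−1).
Need P(X < 153) = 0.99 with θ tied to k this way. Start at k = 2, θ = 57.1: P(X<153) ≈ 0.748.
Too low — raise k to concentrate. Iterating converges to k ≈ 5.76.
Then θ = 57.1/(5.76−1) ≈ 12.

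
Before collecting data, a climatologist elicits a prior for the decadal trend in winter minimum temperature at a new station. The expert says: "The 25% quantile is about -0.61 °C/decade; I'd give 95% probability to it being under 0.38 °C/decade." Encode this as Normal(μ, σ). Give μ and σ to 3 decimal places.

μ = -0.322, σ = 0.427

For Normal(μ,σ), the p-quantile is μ + z_p·σ. Here z_{0.25} = -0.6745, z_{0.95} = 1.645.
So -0.61 = μ − 0.6745σ and 0.38 = μ + 1.645σ.
Subtracting: σ = (0.38 − -0.61)/(1.645 − (-0.6745)) = 0.427.
Then μ = -0.61 − (-0.6745)·0.427 = -0.322.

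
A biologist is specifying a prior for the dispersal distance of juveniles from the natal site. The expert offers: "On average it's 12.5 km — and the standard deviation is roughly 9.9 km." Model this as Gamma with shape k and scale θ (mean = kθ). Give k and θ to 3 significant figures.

k ≈ 1.59, θ ≈ 7.84

For Gamma(k, scale θ): mean = kθ, variance = kθ², so CV = 1/√k.
CV = SD/mean = 9.9/12.5 = 0.792, hence k = 1/CV² = 1.59.
Then θ = mean/k = 12.5/1.59 = 7.84.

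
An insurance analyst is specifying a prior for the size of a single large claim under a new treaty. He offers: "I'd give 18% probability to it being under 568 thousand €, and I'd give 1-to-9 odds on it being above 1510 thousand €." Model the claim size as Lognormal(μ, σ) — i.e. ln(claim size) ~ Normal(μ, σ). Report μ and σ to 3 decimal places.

μ ≈ 6.750, σ ≈ 0.445

If T ~ Lognormal(μ,σ) then ln T ~ Normal(μ,σ), so the p-quantile of ln T is μ + z_p·σ.
ln(568) = 6.342 and ln(1510) = 7.32; z_{0.18} = -0.9154, z_{0.9} = 1.282.
σ = (7.32 − 6.342)/(1.282 − (-0.9154)) = 0.445.
μ = 6.342 − (-0.9154)·0.445 = 6.750.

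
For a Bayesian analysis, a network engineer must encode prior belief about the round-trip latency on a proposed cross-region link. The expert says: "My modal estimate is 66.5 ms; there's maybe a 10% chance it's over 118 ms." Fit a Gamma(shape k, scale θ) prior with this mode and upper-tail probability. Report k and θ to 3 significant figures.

Gamma(k,θ) with k>1 has mode (k−1)θ, so θ = 66.5/(k−1).
Need P(X < 118) = 0.9 with θ tied to k this way. Start at k = 2, θ = 66.5: P(X<118) ≈ 0.530.
Too low — raise k to concentrate. Iterating converges to k ≈ 6.78.
Then θ = 66.5/(6.78−1) ≈ 11.5.

k ≈ 6.78, θ ≈ 11.5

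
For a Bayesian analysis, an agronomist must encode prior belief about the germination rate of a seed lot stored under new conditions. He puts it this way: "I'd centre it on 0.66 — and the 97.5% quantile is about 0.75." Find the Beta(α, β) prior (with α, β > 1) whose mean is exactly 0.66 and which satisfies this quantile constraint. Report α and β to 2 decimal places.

With mean 0.66 fixed, write α = 0.66s, β = 0.34s where s = α+β.
Need P(θ < 0.75) = 0.975 under Beta(0.66s, 0.34s). Normal approximation: (q−m)/√(m(1−m)/s) ≈ z_{0.975} = 1.96, so s ≈ 0.66·0.34·(1.96)²/(0.75−0.66)² = 106.4.
At s = 106.4: P(θ<0.75) ≈ 0.980. Adjusting to match 0.975 gives s ≈ 97.95.
So α = 0.66·97.95 ≈ 64.65, β = 0.34·97.95 ≈ 33.30.

α ≈ 64.65, β ≈ 33.30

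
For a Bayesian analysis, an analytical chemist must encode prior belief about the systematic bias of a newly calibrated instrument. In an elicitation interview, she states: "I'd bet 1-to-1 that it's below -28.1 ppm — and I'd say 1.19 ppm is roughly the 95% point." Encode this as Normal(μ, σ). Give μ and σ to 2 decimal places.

For Normal(μ,σ), the p-quantile is μ + z_p·σ. Here z_{0.5} = 0, z_{0.95} = 1.645.
So -28.1 = μ + 0σ and 1.19 = μ + 1.645σ.
Subtracting: σ = (1.19 − -28.1)/(1.645 − (0)) = 17.81.
Then μ = -28.1 − (0)·17.81 = -28.10.

μ = -28.10, σ = 17.81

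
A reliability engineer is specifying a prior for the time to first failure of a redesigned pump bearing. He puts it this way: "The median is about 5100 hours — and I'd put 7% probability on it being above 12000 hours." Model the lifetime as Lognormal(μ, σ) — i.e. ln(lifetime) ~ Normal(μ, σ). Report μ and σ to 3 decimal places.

If T ~ Lognormal(μ,σ) then ln T ~ Normal(μ,σ), so the p-quantile of ln T is μ + z_p·σ.
ln(5100) = 8.537 and ln(12000) = 9.393; z_{0.5} = 0, z_{0.93} = 1.476.
σ = (9.393 − 8.537)/(1.476 − (0)) = 0.580.
μ = 8.537 − (0)·0.580 = 8.537.

μ ≈ 8.537, σ ≈ 0.580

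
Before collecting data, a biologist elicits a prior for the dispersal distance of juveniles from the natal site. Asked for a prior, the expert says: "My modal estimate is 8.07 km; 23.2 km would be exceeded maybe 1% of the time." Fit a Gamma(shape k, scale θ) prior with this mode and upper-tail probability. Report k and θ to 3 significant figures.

Gamma(k,θ) with k>1 has mode (k−1)θ, so θ = 8.07/(k−1).
Need P(X < 23.2) = 0.99 with θ tied to k this way. Start at k = 2, θ = 8.07: P(X<23.2) ≈ 0.781.
Too low — raise k to concentrate. Iterating converges to k ≈ 5.08.
Then θ = 8.07/(5.08−1) ≈ 1.98.

k ≈ 5.08, θ ≈ 1.98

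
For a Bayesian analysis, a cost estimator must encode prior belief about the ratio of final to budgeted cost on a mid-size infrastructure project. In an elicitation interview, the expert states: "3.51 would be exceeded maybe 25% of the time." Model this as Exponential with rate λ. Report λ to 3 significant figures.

λ ≈ 0.395

P(T > 3.51) = e^(−λ·3.51) = 0.25, so λ = −ln(0.25)/3.51 = 0.395.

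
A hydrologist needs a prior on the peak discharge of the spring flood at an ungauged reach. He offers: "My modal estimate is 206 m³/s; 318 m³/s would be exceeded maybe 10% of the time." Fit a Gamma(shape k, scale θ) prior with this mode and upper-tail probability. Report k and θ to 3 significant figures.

k ≈ 10.9, θ ≈ 20.8

Gamma(k,θ) with k>1 has mode (k−1)θ, so θ = 206/(k−1).
Need P(X < 318) = 0.9 with θ tied to k this way. Start at k = 2, θ = 206: P(X<318) ≈ 0.457.
Too low — raise k to concentrate. Iterating converges to k ≈ 10.9.
Then θ = 206/(10.9−1) ≈ 20.8.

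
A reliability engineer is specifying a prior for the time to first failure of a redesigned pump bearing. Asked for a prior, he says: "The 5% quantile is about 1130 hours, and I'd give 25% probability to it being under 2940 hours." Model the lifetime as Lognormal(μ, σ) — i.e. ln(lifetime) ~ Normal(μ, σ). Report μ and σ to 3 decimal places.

μ ≈ 8.651, σ ≈ 0.985

If T ~ Lognormal(μ,σ) then ln T ~ Normal(μ,σ), so the p-quantile of ln T is μ + z_p·σ.
ln(1130) = 7.03 and ln(2940) = 7.986; z_{0.05} = -1.645, z_{0.25} = -0.6745.
σ = (7.986 − 7.03)/(-0.6745 − (-1.645)) = 0.985.
μ = 7.03 − (-1.645)·0.985 = 8.651.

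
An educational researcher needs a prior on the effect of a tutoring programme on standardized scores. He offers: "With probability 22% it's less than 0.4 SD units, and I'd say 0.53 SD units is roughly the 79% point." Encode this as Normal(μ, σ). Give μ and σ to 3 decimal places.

μ = 0.464, σ = 0.082

The p-quantile of Normal(μ,σ) is μ + z_p·σ, with z_{0.22} = -0.7722 and z_{0.79} = 0.8064.
Eliminate σ: μ = (z₂·x₁ − z₁·x₂)/(z₂ − z₁) = (0.8064·0.4 − (-0.7722)·0.53)/1.579 = 0.464.
Then σ = (x₂ − x₁)/(z₂ − z₁) = (0.53 − 0.4)/1.579 = 0.082.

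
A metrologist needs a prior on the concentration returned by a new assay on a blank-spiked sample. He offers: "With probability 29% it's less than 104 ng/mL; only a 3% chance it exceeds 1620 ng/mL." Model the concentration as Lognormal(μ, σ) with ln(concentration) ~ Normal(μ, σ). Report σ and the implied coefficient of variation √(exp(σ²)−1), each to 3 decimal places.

σ ≈ 1.128, CV ≈ 1.603

If T ~ Lognormal(μ,σ) then ln T ~ Normal(μ,σ), so the p-quantile of ln T is μ + z_p·σ.
ln(104) = 4.644 and ln(1620) = 7.39; z_{0.29} = -0.5534, z_{0.97} = 1.881.
σ = (7.39 − 4.644)/(1.881 − (-0.5534)) = 1.128.
μ = 4.644 − (-0.5534)·1.128 = 5.269.
CV = √(exp(σ²)−1) = √(exp(1.2724)−1) = 1.603.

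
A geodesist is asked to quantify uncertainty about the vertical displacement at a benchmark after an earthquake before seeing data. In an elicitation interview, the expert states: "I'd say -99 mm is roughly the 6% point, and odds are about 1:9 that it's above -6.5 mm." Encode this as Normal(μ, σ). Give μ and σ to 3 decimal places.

The p-quantile of Normal(μ,σ) is μ + z_p·σ, with z_{0.06} = -1.555 and z_{0.9} = 1.282.
Eliminate σ: μ = (z₂·x₁ − z₁·x₂)/(z₂ − z₁) = (1.282·-99 − (-1.555)·-6.5)/2.836 = -48.295.
Then σ = (x₂ − x₁)/(z₂ − z₁) = (-6.5 − -99)/2.836 = 32.613.

μ = -48.295, σ = 32.613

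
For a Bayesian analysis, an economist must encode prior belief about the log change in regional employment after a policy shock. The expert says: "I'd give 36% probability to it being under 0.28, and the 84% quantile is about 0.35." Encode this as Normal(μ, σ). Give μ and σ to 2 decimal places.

μ = 0.30, σ = 0.05

For Normal(μ,σ), the p-quantile is μ + z_p·σ. Here z_{0.36} = -0.3585, z_{0.84} = 0.9945.
So 0.28 = μ − 0.3585σ and 0.35 = μ + 0.9945σ.
Subtracting: σ = (0.35 − 0.28)/(0.9945 − (-0.3585)) = 0.05.
Then μ = 0.28 − (-0.3585)·0.05 = 0.30.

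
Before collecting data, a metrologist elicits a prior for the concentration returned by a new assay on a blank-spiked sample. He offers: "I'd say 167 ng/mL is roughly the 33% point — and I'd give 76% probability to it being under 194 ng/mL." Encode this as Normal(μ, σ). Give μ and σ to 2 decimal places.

For Normal(μ,σ), the p-quantile is μ + z_p·σ. Here z_{0.33} = -0.4399, z_{0.76} = 0.7063.
So 167 = μ − 0.4399σ and 194 = μ + 0.7063σ.
Subtracting: σ = (194 − 167)/(0.7063 − (-0.4399)) = 23.56.
Then μ = 167 − (-0.4399)·23.56 = 177.36.

μ = 177.36, σ = 23.56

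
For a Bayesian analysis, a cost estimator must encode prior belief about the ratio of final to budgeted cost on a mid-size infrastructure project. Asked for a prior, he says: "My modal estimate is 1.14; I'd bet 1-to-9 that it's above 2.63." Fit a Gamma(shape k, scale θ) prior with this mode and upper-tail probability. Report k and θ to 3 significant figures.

k ≈ 3.75, θ ≈ 0.414

Gamma(k,θ) with k>1 has mode (k−1)θ, so θ = 1.14/(k−1).
Need P(X < 2.63) = 0.9 with θ tied to k this way. Start at k = 2, θ = 1.14: P(X<2.63) ≈ 0.671.
Too low — raise k to concentrate. Iterating converges to k ≈ 3.75.
Then θ = 1.14/(3.75−1) ≈ 0.414.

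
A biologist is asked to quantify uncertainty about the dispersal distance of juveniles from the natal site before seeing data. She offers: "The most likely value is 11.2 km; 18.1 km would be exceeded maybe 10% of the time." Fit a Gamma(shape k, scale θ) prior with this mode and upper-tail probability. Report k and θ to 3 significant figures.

k ≈ 9.17, θ ≈ 1.37

Gamma(k,θ) with k>1 has mode (k−1)θ, so θ = 11.2/(k−1).
Need P(X < 18.1) = 0.9 with θ tied to k this way. Start at k = 2, θ = 11.2: P(X<18.1) ≈ 0.480.
Too low — raise k to concentrate. Iterating converges to k ≈ 9.17.
Then θ = 11.2/(9.17−1) ≈ 1.37.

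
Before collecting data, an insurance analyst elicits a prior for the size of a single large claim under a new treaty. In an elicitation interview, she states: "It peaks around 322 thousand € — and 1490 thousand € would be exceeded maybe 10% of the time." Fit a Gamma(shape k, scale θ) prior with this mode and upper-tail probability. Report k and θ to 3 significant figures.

Gamma(k,θ) with k>1 has mode (k−1)θ, so θ = 322/(k−1).
Need P(X < 1490) = 0.9 with θ tied to k this way. Start at k = 2, θ = 322: P(X<1490) ≈ 0.945.
Too high — lower k to spread out. Iterating converges to k ≈ 1.76.
Then θ = 322/(1.76−1) ≈ 422.

k ≈ 1.76, θ ≈ 422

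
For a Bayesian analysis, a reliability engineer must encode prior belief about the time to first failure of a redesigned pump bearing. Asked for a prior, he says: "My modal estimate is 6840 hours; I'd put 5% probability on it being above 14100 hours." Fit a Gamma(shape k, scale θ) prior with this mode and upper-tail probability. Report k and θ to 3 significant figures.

Gamma(k,θ) with k>1 has mode (k−1)θ, so θ = 6840/(k−1).
Need P(X < 14100) = 0.95 with θ tied to k this way. Start at k = 2, θ = 6840: P(X<14100) ≈ 0.610.
Too low — raise k to concentrate. Iterating converges to k ≈ 6.29.
Then θ = 6840/(6.29−1) ≈ 1290.

k ≈ 6.29, θ ≈ 1290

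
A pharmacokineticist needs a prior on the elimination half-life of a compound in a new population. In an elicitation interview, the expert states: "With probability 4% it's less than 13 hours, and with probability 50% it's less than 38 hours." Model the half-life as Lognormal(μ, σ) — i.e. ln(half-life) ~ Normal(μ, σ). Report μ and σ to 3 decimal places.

If T ~ Lognormal(μ,σ) then ln T ~ Normal(μ,σ), so the p-quantile of ln T is μ + z_p·σ.
ln(13) = 2.565 and ln(38) = 3.638; z_{0.04} = -1.751, z_{0.5} = 0.
σ = (3.638 − 2.565)/(0 − (-1.751)) = 0.613.
μ = 2.565 − (-1.751)·0.613 = 3.638.

μ ≈ 3.638, σ ≈ 0.613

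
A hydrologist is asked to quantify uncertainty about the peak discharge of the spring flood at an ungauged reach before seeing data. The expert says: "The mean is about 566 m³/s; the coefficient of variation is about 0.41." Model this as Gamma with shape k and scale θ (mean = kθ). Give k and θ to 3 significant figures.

For Gamma(k, scale θ): mean = kθ, variance = kθ², so CV = 1/√k.
CV = 0.41, hence k = 1/CV² = 5.95.
Then θ = mean/k = 566/5.95 = 95.1.

k ≈ 5.95, θ ≈ 95.1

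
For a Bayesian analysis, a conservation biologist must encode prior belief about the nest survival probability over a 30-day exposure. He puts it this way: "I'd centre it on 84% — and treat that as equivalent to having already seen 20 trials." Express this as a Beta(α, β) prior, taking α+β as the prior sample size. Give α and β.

Under the effective-sample-size interpretation, Beta(α, β) has prior mean α/(α+β) and prior sample size α+β.
So α+β = 20 and α/(α+β) = 0.84, giving α = 0.84·20 = 16.8 and β = 20 − 16.8 = 3.2.

α = 16.8, β = 3.2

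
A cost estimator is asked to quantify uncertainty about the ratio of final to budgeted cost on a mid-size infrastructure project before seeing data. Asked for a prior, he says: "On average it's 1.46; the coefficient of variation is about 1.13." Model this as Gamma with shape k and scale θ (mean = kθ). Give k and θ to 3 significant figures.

For Gamma(k, scale θ): mean = kθ, variance = kθ², so CV = 1/√k.
CV = 1.13, hence k = 1/CV² = 0.783.
Then θ = mean/k = 1.46/0.783 = 1.86.

k ≈ 0.783, θ ≈ 1.86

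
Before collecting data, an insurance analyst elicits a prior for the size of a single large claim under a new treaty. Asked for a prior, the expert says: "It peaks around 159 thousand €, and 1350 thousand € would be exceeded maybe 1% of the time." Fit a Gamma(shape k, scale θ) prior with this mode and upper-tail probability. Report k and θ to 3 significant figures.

k ≈ 1.72, θ ≈ 221

Gamma(k,θ) with k>1 has mode (k−1)θ, so θ = 159/(k−1).
Need P(X < 1350) = 0.99 with θ tied to k this way. Start at k = 2, θ = 159: P(X<1350) ≈ 0.998.
Too high — lower k to spread out. Iterating converges to k ≈ 1.72.
Then θ = 159/(1.72−1) ≈ 221.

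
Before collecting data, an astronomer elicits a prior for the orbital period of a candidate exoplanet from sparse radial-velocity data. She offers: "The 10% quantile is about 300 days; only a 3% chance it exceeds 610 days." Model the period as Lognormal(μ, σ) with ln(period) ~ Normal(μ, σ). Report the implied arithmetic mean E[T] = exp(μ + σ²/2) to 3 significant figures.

If T ~ Lognormal(μ,σ) then ln T ~ Normal(μ,σ), so the p-quantile of ln T is μ + z_p·σ.
ln(300) = 5.704 and ln(610) = 6.413; z_{0.1} = -1.282, z_{0.97} = 1.881.
σ = (6.413 − 5.704)/(1.881 − (-1.282)) = 0.224.
μ = 5.704 − (-1.282)·0.224 = 5.991.
E[T] = exp(μ + σ²/2) = exp(5.991 + 0.0252) = 410 days.

E[T] ≈ 410 days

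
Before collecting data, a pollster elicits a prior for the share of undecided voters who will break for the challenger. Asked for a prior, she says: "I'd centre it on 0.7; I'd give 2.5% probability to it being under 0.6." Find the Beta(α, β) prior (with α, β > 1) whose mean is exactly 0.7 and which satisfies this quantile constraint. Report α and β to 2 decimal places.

With mean 0.7 fixed, write α = 0.7s, β = 0.3s where s = α+β.
Need P(θ < 0.6) = 0.025 under Beta(0.7s, 0.3s). Normal approximation: (q−m)/√(m(1−m)/s) ≈ z_{0.025} = -1.96, so s ≈ 0.7·0.3·(-1.96)²/(0.6−0.7)² = 80.7.
At s = 80.7: P(θ<0.6) ≈ 0.029. Adjusting to match 0.025 gives s ≈ 86.64.
So α = 0.7·86.64 ≈ 60.65, β = 0.3·86.64 ≈ 25.99.

α ≈ 60.65, β ≈ 25.99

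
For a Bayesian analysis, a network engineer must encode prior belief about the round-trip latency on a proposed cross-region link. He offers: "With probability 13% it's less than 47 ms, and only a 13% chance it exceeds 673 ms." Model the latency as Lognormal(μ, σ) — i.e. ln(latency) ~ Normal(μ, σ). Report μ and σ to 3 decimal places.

If T ~ Lognormal(μ,σ) then ln T ~ Normal(μ,σ), so the p-quantile of ln T is μ + z_p·σ.
ln(47) = 3.85 and ln(673) = 6.512; z_{0.13} = -1.126, z_{0.87} = 1.126.
σ = (6.512 − 3.85)/(1.126 − (-1.126)) = 1.181.
μ = 3.85 − (-1.126)·1.181 = 5.181.

μ ≈ 5.181, σ ≈ 1.181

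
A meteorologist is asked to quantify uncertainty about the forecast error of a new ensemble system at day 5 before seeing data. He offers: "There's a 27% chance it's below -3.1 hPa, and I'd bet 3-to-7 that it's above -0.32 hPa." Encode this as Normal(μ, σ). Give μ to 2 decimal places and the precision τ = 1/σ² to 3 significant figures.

For Normal(μ,σ), the p-quantile is μ + z_p·σ. Here z_{0.27} = -0.6128, z_{0.7} = 0.5244.
So -3.1 = μ − 0.6128σ and -0.32 = μ + 0.5244σ.
Subtracting: σ = (-0.32 − -3.1)/(0.5244 − (-0.6128)) = 2.44.
Then μ = -3.1 − (-0.6128)·2.44 = -1.60.
Precision τ = 1/σ² = 1/2.445² = 0.167.

μ = -1.60, τ = 0.167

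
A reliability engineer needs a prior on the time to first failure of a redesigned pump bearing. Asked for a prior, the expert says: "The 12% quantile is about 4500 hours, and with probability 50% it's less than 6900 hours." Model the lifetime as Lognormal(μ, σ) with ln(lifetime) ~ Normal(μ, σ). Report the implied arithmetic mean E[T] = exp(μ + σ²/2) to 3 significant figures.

E[T] ≈ 7370 hours

If T ~ Lognormal(μ,σ) then ln T ~ Normal(μ,σ), so the p-quantile of ln T is μ + z_p·σ.
ln(4500) = 8.412 and ln(6900) = 8.839; z_{0.12} = -1.175, z_{0.5} = 0.
σ = (8.839 − 8.412)/(0 − (-1.175)) = 0.364.
μ = 8.412 − (-1.175)·0.364 = 8.839.
E[T] = exp(μ + σ²/2) = exp(8.839 + 0.0662) = 7370 hours.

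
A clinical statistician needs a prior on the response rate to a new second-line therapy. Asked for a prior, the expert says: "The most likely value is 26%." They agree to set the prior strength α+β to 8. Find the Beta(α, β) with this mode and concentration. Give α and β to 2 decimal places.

α = 2.56, β = 5.44

For α,β > 1 the Beta mode is (α−1)/(α+β−2). With α+β = 8, the mode is (α−1)/6.
Set (α−1)/6 = 0.26 → α = 1 + 0.26·6 = 2.56.
β = 8 − α = 5.44.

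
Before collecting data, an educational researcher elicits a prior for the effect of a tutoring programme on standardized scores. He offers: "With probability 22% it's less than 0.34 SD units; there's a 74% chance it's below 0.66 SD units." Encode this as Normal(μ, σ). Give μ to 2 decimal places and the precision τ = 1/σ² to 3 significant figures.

The p-quantile of Normal(μ,σ) is μ + z_p·σ, with z_{0.22} = -0.7722 and z_{0.74} = 0.6433.
Eliminate σ: μ = (z₂·x₁ − z₁·x₂)/(z₂ − z₁) = (0.6433·0.34 − (-0.7722)·0.66)/1.416 = 0.51.
Then σ = (x₂ − x₁)/(z₂ − z₁) = (0.66 − 0.34)/1.416 = 0.23.
Precision τ = 1/σ² = 1/0.2261² = 19.6.

μ = 0.51, τ = 19.6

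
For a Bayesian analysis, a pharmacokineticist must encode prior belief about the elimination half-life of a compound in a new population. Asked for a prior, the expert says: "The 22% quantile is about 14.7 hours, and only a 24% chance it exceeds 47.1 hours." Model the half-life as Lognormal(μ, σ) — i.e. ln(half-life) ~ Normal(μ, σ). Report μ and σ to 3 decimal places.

If T ~ Lognormal(μ,σ) then ln T ~ Normal(μ,σ), so the p-quantile of ln T is μ + z_p·σ.
ln(14.7) = 2.688 and ln(47.1) = 3.852; z_{0.22} = -0.7722, z_{0.76} = 0.7063.
σ = (3.852 − 2.688)/(0.7063 − (-0.7722)) = 0.788.
μ = 2.688 − (-0.7722)·0.788 = 3.296.

μ ≈ 3.296, σ ≈ 0.788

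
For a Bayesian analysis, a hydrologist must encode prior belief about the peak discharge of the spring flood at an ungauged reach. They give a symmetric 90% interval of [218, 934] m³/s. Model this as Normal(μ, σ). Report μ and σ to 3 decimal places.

A symmetric 90% interval runs μ ± z·σ with z = 1.645.
Half-width = 358, so σ = 358/1.645 = 217.649.
μ is the interval midpoint, 576.000.

μ = 576.000, σ = 217.649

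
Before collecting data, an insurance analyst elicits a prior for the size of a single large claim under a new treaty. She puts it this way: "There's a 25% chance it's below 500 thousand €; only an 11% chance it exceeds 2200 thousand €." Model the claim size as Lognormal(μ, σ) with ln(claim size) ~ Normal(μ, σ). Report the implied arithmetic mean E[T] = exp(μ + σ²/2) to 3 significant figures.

If T ~ Lognormal(μ,σ) then ln T ~ Normal(μ,σ), so the p-quantile of ln T is μ + z_p·σ.
ln(500) = 6.215 and ln(2200) = 7.696; z_{0.25} = -0.6745, z_{0.89} = 1.227.
σ = (7.696 − 6.215)/(1.227 − (-0.6745)) = 0.779.
μ = 6.215 − (-0.6745)·0.779 = 6.740.
E[T] = exp(μ + σ²/2) = exp(6.740 + 0.3037) = 1150 thousand €.

E[T] ≈ 1150 thousand €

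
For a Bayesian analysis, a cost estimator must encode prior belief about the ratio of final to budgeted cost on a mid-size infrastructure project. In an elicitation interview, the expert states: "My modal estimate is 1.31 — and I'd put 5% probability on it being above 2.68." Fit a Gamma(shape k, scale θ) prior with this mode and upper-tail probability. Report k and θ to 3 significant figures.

k ≈ 6.4, θ ≈ 0.243

Gamma(k,θ) with k>1 has mode (k−1)θ, so θ = 1.31/(k−1).
Need P(X < 2.68) = 0.95 with θ tied to k this way. Start at k = 2, θ = 1.31: P(X<2.68) ≈ 0.606.
Too low — raise k to concentrate. Iterating converges to k ≈ 6.4.
Then θ = 1.31/(6.4−1) ≈ 0.243.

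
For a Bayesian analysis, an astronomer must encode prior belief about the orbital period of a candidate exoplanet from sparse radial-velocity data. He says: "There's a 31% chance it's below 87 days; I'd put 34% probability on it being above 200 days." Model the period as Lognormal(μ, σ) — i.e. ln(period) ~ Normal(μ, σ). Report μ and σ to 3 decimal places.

μ ≈ 4.920, σ ≈ 0.916

If T ~ Lognormal(μ,σ) then ln T ~ Normal(μ,σ), so the p-quantile of ln T is μ + z_p·σ.
ln(87) = 4.466 and ln(200) = 5.298; z_{0.31} = -0.4959, z_{0.66} = 0.4125.
σ = (5.298 − 4.466)/(0.4125 − (-0.4959)) = 0.916.
μ = 4.466 − (-0.4959)·0.916 = 4.920.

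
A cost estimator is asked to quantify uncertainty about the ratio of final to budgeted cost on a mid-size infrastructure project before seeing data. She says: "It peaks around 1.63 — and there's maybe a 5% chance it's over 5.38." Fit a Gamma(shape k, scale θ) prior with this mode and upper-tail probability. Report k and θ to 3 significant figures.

k ≈ 2.83, θ ≈ 0.891

Gamma(k,θ) with k>1 has mode (k−1)θ, so θ = 1.63/(k−1).
Need P(X < 5.38) = 0.95 with θ tied to k this way. Start at k = 2, θ = 1.63: P(X<5.38) ≈ 0.841.
Too low — raise k to concentrate. Iterating converges to k ≈ 2.83.
Then θ = 1.63/(2.83−1) ≈ 0.891.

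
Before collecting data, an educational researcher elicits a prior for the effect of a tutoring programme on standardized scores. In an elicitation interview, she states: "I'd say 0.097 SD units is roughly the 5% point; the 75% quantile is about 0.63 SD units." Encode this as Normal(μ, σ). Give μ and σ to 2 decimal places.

μ = 0.47, σ = 0.23

For Normal(μ,σ), the p-quantile is μ + z_p·σ. Here z_{0.05} = -1.645, z_{0.75} = 0.6745.
So 0.097 = μ − 1.645σ and 0.63 = μ + 0.6745σ.
Subtracting: σ = (0.63 − 0.097)/(0.6745 − (-1.645)) = 0.23.
Then μ = 0.097 − (-1.645)·0.23 = 0.47.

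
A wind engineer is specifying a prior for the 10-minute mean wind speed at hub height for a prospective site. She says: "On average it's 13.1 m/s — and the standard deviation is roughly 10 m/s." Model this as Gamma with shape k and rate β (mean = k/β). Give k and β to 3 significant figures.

k ≈ 1.72, β ≈ 0.131

For Gamma(k, rate β): mean = k/β, variance = k/β², so CV = 1/√k.
CV = SD/mean = 10/13.1 = 0.7634, hence k = 1/CV² = 1.72.
Then β = k/mean = 1.72/13.1 = 0.131.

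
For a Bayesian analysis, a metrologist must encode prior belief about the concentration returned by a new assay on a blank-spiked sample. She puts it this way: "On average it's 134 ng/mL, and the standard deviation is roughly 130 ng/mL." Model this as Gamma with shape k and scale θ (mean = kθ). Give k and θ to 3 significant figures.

k ≈ 1.06, θ ≈ 126

For Gamma(k, scale θ): mean = kθ, variance = kθ², so CV = 1/√k.
CV = SD/mean = 130/134 = 0.9701, hence k = 1/CV² = 1.06.
Then θ = mean/k = 134/1.06 = 126.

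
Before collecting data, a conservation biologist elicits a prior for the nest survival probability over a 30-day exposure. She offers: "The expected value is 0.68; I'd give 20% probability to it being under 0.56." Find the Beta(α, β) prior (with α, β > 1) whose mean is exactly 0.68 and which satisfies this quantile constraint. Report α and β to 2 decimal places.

With mean 0.68 fixed, write α = 0.68s, β = 0.32s where s = α+β.
Need P(θ < 0.56) = 0.2 under Beta(0.68s, 0.32s). Normal approximation: (q−m)/√(m(1−m)/s) ≈ z_{0.2} = -0.842, so s ≈ 0.68·0.32·(-0.842)²/(0.56−0.68)² = 10.7.
At s = 10.7: P(θ<0.56) ≈ 0.194. Adjusting to match 0.2 gives s ≈ 10.10.
So α = 0.68·10.10 ≈ 6.87, β = 0.32·10.10 ≈ 3.23.

α ≈ 6.87, β ≈ 3.23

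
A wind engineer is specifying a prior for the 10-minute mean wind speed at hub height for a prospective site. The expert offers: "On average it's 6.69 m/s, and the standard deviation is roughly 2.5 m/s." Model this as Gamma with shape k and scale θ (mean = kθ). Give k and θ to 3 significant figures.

For Gamma(k, scale θ): mean = kθ, variance = kθ², so CV = 1/√k.
CV = SD/mean = 2.5/6.69 = 0.3737, hence k = 1/CV² = 7.16.
Then θ = mean/k = 6.69/7.16 = 0.934.

k ≈ 7.16, θ ≈ 0.934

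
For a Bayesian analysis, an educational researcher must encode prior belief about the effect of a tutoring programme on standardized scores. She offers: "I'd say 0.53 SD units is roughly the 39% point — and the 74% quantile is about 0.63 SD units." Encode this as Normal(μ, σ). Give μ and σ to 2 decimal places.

μ = 0.56, σ = 0.11

For Normal(μ,σ), the p-quantile is μ + z_p·σ. Here z_{0.39} = -0.2793, z_{0.74} = 0.6433.
So 0.53 = μ − 0.2793σ and 0.63 = μ + 0.6433σ.
Subtracting: σ = (0.63 − 0.53)/(0.6433 − (-0.2793)) = 0.11.
Then μ = 0.53 − (-0.2793)·0.11 = 0.56.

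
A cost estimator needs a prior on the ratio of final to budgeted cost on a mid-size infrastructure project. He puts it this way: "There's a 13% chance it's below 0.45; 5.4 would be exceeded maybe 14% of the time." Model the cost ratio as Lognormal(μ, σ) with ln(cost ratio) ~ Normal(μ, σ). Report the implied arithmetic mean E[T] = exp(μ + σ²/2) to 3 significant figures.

If T ~ Lognormal(μ,σ) then ln T ~ Normal(μ,σ), so the p-quantile of ln T is μ + z_p·σ.
ln(0.45) = -0.7985 and ln(5.4) = 1.686; z_{0.13} = -1.126, z_{0.86} = 1.08.
σ = (1.686 − -0.7985)/(1.08 − (-1.126)) = 1.126.
μ = -0.7985 − (-1.126)·1.126 = 0.470.
E[T] = exp(μ + σ²/2) = exp(0.470 + 0.6340) = 3.02.

E[T] ≈ 3.02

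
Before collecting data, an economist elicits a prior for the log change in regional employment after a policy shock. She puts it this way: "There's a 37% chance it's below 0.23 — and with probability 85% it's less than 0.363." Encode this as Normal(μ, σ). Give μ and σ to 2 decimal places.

μ = 0.26, σ = 0.10

The p-quantile of Normal(μ,σ) is μ + z_p·σ, with z_{0.37} = -0.3319 and z_{0.85} = 1.036.
Eliminate σ: μ = (z₂·x₁ − z₁·x₂)/(z₂ − z₁) = (1.036·0.23 − (-0.3319)·0.363)/1.368 = 0.26.
Then σ = (x₂ − x₁)/(z₂ − z₁) = (0.363 − 0.23)/1.368 = 0.10.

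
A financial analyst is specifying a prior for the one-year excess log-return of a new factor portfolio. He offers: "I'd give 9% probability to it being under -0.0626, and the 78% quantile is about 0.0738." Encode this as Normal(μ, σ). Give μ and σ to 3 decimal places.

μ = 0.024, σ = 0.065

For Normal(μ,σ), the p-quantile is μ + z_p·σ. Here z_{0.09} = -1.341, z_{0.78} = 0.7722.
So -0.0626 = μ − 1.341σ and 0.0738 = μ + 0.7722σ.
Subtracting: σ = (0.0738 − -0.0626)/(0.7722 − (-1.341)) = 0.065.
Then μ = -0.0626 − (-1.341)·0.065 = 0.024.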